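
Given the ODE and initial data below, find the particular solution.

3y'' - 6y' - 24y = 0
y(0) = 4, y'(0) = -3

General solution: y = C₁e^(4x) + C₂e^(-2x)
Applying ICs: C₁ = 5/6, C₂ = 19/6
Particular solution: y = (5/6)e^(4x) + (19/6)e^(-2x)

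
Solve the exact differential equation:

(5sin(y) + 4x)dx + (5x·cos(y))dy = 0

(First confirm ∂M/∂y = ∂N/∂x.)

Verify exactness: ∂M/∂y = ∂N/∂x ✓
Find F(x,y) such that ∂F/∂x = M, ∂F/∂y = N
Solution: 5x·sin(y) + 2x² = C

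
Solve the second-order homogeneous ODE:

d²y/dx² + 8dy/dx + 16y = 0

Characteristic equation: r² + 8r + 16 = 0
Factored: (r + 4)² = 0
Repeated root: r = -4
General solution: y = (C₁ + C₂x)e^(-4x)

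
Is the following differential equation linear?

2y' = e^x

Yes. Linear (y and its derivatives appear to the first power only, no products of y terms)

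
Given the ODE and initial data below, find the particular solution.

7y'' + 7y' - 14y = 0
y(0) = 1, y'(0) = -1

General solution: y = C₁e^x + C₂e^(-2x)
Applying ICs: C₁ = 1/3, C₂ = 2/3
Particular solution: y = (1/3)e^x + (2/3)e^(-2x)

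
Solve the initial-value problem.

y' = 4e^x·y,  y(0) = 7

General solution: y = Ce^(4e^x)
Applying IC y(0) = 7:
Particular solution: y = 7e^(4(e^x - 1))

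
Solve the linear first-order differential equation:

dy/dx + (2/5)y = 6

Using integrating factor method:

General solution: y = 15 + Ce^(-2x/5)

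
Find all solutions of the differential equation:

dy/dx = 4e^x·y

Separating variables and integrating:
ln|y| = 4e^x + C

General solution: y = Ce^(4e^x)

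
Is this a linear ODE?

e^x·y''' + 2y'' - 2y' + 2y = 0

Yes. Linear (y and its derivatives appear to the first power only, no products of y terms)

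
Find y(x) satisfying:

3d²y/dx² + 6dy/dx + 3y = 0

Characteristic equation: 3r² + 6r + 3 = 0
Divide by 3: r² + 2r + 1 = 0
Factored: (r + 1)² = 0
Repeated root: r = -1
General solution: y = (C₁ + C₂x)e^(-x)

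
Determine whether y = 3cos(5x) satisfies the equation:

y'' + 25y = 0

Verification:
y'' = -75cos(5x)
y'' + 25y = 0 ✓

Yes, it is a solution.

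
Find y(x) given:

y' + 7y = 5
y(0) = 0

General solution: y = 5/7 + Ce^(-7x)
Applying y(0) = 0: C = 0 - 5/7 = -5/7
Particular solution: y = 5/7 - (5/7)e^(-7x)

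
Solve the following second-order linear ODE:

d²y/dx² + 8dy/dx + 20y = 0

Characteristic equation: r² + 8r + 20 = 0
Roots: r = -4 ± 2i (complex conjugates)
General solution: y = e^(-4x)(C₁cos(2x) + C₂sin(2x))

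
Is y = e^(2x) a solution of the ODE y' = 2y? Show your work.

Verification:
y = e^(2x)
y' = 2e^(2x)
2y = 2e^(2x)
y' = 2y ✓

Yes, it is a solution.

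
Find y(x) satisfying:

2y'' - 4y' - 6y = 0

Characteristic equation: 2r² - 4r - 6 = 0
Divide by 2: r² - 2r - 3 = 0
Roots: r = 3, -1 (distinct real)
General solution: y = C₁e^(3x) + C₂e^(-x)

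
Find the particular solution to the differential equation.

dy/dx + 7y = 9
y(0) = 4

General solution: y = 9/7 + Ce^(-7x)
Applying y(0) = 4: C = 4 - 9/7 = 19/7
Particular solution: y = 9/7 + (19/7)e^(-7x)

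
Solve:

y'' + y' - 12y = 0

Characteristic equation: r² + r - 12 = 0
Roots: r = 3, -4 (distinct real)
General solution: y = C₁e^(3x) + C₂e^(-4x)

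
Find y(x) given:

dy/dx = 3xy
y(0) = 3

General solution: y = Ce^(3x²/2)
Applying IC y(0) = 3:
Particular solution: y = 3e^(3x²/2)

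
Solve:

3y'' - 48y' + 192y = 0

Characteristic equation: 3r² - 48r + 192 = 0
Divide by 3: r² - 16r + 64 = 0
Factored: (r - 8)² = 0
Repeated root: r = 8
General solution: y = (C₁ + C₂x)e^(8x)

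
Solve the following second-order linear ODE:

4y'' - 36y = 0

Characteristic equation: 4r² - 36 = 0
Divide by 4: r² - 9 = 0
Roots: r = 3, -3 (distinct real)
General solution: y = C₁e^(3x) + C₂e^(-3x)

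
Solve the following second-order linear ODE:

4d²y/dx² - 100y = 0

Characteristic equation: 4r² - 100 = 0
Divide by 4: r² - 25 = 0
Roots: r = 5, -5 (distinct real)
General solution: y = C₁e^(5x) + C₂e^(-5x)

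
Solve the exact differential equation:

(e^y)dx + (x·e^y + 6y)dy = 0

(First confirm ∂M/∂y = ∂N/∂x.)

Verify exactness: ∂M/∂y = ∂N/∂x ✓
Find F(x,y) such that ∂F/∂x = M, ∂F/∂y = N
Solution: x·e^y + 3y² = C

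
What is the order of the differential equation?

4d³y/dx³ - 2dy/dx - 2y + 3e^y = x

The order is 3 (highest derivative is of order 3).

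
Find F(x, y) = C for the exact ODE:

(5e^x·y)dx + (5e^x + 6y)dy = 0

Verify exactness: ∂M/∂y = ∂N/∂x ✓
Find F(x,y) such that ∂F/∂x = M, ∂F/∂y = N
Solution: 5e^x·y + 3y² = C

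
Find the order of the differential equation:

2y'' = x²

The order is 2 (highest derivative is of order 2).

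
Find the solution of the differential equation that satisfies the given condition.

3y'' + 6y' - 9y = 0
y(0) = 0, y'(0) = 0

General solution: y = C₁e^x + C₂e^(-3x)
Applying ICs: C₁ = 0, C₂ = 0
Particular solution: y = 0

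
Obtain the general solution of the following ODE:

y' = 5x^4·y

Separating variables and integrating:
ln|y| = x^5 + C

General solution: y = Ce^(x^5)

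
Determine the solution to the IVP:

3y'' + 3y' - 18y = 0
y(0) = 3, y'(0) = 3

General solution: y = C₁e^(2x) + C₂e^(-3x)
Applying ICs: C₁ = 12/5, C₂ = 3/5
Particular solution: y = (12/5)e^(2x) + (3/5)e^(-3x)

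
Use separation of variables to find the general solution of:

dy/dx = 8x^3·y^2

Separating variables and integrating:
-1/y = 2x^4 + C

General solution: y^-1 = -2x^4 + C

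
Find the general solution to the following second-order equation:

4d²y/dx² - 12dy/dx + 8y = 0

Characteristic equation: 4r² - 12r + 8 = 0
Divide by 4: r² - 3r + 2 = 0
Roots: r = 2, 1 (distinct real)
General solution: y = C₁e^(2x) + C₂e^x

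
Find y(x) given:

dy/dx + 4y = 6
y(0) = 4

General solution: y = 3/2 + Ce^(-4x)
Applying y(0) = 4: C = 4 - 3/2 = 5/2
Particular solution: y = 3/2 + (5/2)e^(-4x)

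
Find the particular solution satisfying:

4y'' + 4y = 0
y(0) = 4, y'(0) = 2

General solution: y = C₁cos(x) + C₂sin(x)
Complex roots r = ±i
Applying ICs: C₁ = 4, C₂ = 2
Particular solution: y = 4cos(x) + 2sin(x)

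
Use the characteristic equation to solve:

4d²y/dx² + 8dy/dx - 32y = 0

Characteristic equation: 4r² + 8r - 32 = 0
Divide by 4: r² + 2r - 8 = 0
Roots: r = 2, -4 (distinct real)
General solution: y = C₁e^(2x) + C₂e^(-4x)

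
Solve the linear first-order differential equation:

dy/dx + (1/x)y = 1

Using integrating factor method:

General solution: y = (1/2)x + C/x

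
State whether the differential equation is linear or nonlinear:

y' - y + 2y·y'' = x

Nonlinear (y·y'' term)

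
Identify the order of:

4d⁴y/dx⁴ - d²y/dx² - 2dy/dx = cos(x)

The order is 4 (highest derivative is of order 4).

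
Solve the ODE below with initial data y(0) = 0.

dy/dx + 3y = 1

General solution: y = 1/3 + Ce^(-3x)
Applying y(0) = 0: C = 0 - 1/3 = -1/3
Particular solution: y = 1/3 - (1/3)e^(-3x)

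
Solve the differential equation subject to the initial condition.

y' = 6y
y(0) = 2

General solution: y = Ce^(6x)
Applying IC y(0) = 2:
Particular solution: y = 2e^(6x)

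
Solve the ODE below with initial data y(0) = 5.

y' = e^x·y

General solution: y = Ce^(e^x)
Applying IC y(0) = 5:
Particular solution: y = 5e^(e^x - 1)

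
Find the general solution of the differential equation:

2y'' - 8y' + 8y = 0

Characteristic equation: 2r² - 8r + 8 = 0
Divide by 2: r² - 4r + 4 = 0
Factored: (r - 2)² = 0
Repeated root: r = 2
General solution: y = (C₁ + C₂x)e^(2x)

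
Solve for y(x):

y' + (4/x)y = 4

Using integrating factor method:

General solution: y = (4/5)x + Cx^(-4)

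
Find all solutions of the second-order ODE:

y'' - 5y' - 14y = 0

Characteristic equation: r² - 5r - 14 = 0
Roots: r = 7, -2 (distinct real)
General solution: y = C₁e^(7x) + C₂e^(-2x)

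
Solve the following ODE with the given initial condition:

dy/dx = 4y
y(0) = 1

General solution: y = Ce^(4x)
Applying IC y(0) = 1:
Particular solution: y = e^(4x)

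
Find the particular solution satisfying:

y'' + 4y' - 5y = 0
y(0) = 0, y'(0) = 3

General solution: y = C₁e^x + C₂e^(-5x)
Applying ICs: C₁ = 1/2, C₂ = -1/2
Particular solution: y = (1/2)e^x - (1/2)e^(-5x)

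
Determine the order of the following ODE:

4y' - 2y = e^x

The order is 1 (highest derivative is of order 1).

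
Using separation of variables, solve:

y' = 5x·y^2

Separating variables and integrating:
-1/y = 5x^2/2 + C

General solution: y^-1 = (-5/2)x^2 + C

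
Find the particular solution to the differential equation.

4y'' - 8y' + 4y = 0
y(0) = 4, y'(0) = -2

General solution: y = (C₁ + C₂x)e^x
Repeated root r = 1
Applying ICs: C₁ = 4, C₂ = -6
Particular solution: y = (4 - 6x)e^x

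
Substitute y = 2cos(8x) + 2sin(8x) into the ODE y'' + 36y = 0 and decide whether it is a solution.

Verification:
y'' = -128cos(8x) - 128sin(8x)
y'' + 36y ≠ 0 (frequency mismatch: got 64 instead of 36)

No, it is not a solution.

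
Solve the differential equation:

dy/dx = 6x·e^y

Separating variables and integrating:
-e^(-y) = 3x² + C

General solution: y = -ln(C - 3x²)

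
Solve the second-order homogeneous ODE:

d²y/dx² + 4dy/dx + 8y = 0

Characteristic equation: r² + 4r + 8 = 0
Roots: r = -2 ± 2i (complex conjugates)
General solution: y = e^(-2x)(C₁cos(2x) + C₂sin(2x))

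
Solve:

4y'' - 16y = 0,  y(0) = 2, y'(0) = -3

General solution: y = C₁e^(2x) + C₂e^(-2x)
Applying ICs: C₁ = 1/4, C₂ = 7/4
Particular solution: y = (1/4)e^(2x) + (7/4)e^(-2x)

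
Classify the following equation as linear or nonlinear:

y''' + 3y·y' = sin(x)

Nonlinear (product y·y')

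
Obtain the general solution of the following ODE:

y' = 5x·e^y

Separating variables and integrating:
-e^(-y) = 5x²/2 + C

General solution: y = -ln(C - 5x²/2)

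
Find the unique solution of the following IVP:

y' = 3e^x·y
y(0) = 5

General solution: y = Ce^(3e^x)
Applying IC y(0) = 5:
Particular solution: y = 5e^(3(e^x - 1))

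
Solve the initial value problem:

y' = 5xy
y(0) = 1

General solution: y = Ce^(5x²/2)
Applying IC y(0) = 1:
Particular solution: y = e^(5x²/2)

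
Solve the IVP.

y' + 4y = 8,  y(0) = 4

General solution: y = 2 + Ce^(-4x)
Applying y(0) = 4: C = 4 - 2 = 2
Particular solution: y = 2 + 2e^(-4x)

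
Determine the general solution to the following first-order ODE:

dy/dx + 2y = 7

Using integrating factor method:

General solution: y = 7/2 + Ce^(-2x)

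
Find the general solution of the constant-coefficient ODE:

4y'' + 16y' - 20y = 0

Characteristic equation: 4r² + 16r - 20 = 0
Divide by 4: r² + 4r - 5 = 0
Roots: r = 1, -5 (distinct real)
General solution: y = C₁e^x + C₂e^(-5x)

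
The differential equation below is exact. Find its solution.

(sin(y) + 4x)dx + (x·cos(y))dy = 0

Verify exactness: ∂M/∂y = ∂N/∂x ✓
Find F(x,y) such that ∂F/∂x = M, ∂F/∂y = N
Solution: x·sin(y) + 2x² = C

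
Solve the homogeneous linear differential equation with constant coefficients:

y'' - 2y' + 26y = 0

Characteristic equation: r² - 2r + 26 = 0
Roots: r = 1 ± 5i (complex conjugates)
General solution: y = e^x(C₁cos(5x) + C₂sin(5x))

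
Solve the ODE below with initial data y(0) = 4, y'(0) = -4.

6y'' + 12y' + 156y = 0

General solution: y = e^(-x)(C₁cos(5x) + C₂sin(5x))
Complex roots r = -1 ± 5i
Applying ICs: C₁ = 4, C₂ = 0
Particular solution: y = e^(-x)(4cos(5x))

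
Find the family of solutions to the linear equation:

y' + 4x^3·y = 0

Using integrating factor method:

General solution: y = Ce^(-x^4)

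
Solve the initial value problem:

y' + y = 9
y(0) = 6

General solution: y = 9 + Ce^(-x)
Applying y(0) = 6: C = 6 - 9 = -3
Particular solution: y = 9 - 3e^(-x)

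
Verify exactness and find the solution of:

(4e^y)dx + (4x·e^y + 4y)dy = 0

Verify exactness: ∂M/∂y = ∂N/∂x ✓
Find F(x,y) such that ∂F/∂x = M, ∂F/∂y = N
Solution: 4x·e^y + 2y² = C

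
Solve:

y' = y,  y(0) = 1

General solution: y = Ce^x
Applying IC y(0) = 1:
Particular solution: y = e^x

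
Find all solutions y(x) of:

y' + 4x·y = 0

Using integrating factor method:

General solution: y = Ce^(-2x^2)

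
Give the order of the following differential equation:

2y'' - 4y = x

The order is 2 (highest derivative is of order 2).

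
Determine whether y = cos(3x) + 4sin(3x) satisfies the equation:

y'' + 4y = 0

Verification:
y'' = -9cos(3x) - 36sin(3x)
y'' + 4y ≠ 0 (frequency mismatch: got 9 instead of 4)

No, it is not a solution.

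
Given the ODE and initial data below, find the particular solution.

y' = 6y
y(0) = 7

General solution: y = Ce^(6x)
Applying IC y(0) = 7:
Particular solution: y = 7e^(6x)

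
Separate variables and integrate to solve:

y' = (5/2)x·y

Separating variables and integrating:
ln|y| = 5x^2/4 + C

General solution: y = Ce^(5x^2/4)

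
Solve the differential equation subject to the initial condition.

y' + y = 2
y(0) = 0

General solution: y = 2 + Ce^(-x)
Applying y(0) = 0: C = 0 - 2 = -2
Particular solution: y = 2 - 2e^(-x)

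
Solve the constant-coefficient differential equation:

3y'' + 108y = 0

Characteristic equation: 3r² + 108 = 0
Divide by 3: r² + 36 = 0
Roots: r = ±6i (complex conjugates)
General solution: y = C₁cos(6x) + C₂sin(6x)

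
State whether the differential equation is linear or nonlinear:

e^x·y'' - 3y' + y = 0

Linear (y and its derivatives appear to the first power only, no products of y terms)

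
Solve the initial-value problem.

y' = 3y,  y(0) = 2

General solution: y = Ce^(3x)
Applying IC y(0) = 2:
Particular solution: y = 2e^(3x)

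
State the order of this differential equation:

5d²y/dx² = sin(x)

The order is 2 (highest derivative is of order 2).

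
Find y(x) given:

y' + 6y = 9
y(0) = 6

General solution: y = 3/2 + Ce^(-6x)
Applying y(0) = 6: C = 6 - 3/2 = 9/2
Particular solution: y = 3/2 + (9/2)e^(-6x)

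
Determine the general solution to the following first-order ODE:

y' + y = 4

Using integrating factor method:

General solution: y = 4 + Ce^(-x)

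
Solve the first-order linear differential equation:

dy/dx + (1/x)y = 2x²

Using integrating factor method:

General solution: y = (1/2)x^3 + C/x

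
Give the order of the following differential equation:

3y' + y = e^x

The order is 1 (highest derivative is of order 1).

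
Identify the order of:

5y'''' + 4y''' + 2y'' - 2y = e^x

The order is 4 (highest derivative is of order 4).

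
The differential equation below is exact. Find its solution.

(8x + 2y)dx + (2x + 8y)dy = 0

Verify exactness: ∂M/∂y = ∂N/∂x ✓
Find F(x,y) such that ∂F/∂x = M, ∂F/∂y = N
Solution: 4x² + 2xy + 4y² = C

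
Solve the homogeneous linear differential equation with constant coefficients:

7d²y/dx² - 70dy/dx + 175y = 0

Characteristic equation: 7r² - 70r + 175 = 0
Divide by 7: r² - 10r + 25 = 0
Factored: (r - 5)² = 0
Repeated root: r = 5
General solution: y = (C₁ + C₂x)e^(5x)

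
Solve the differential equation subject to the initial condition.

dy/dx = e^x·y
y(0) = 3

General solution: y = Ce^(e^x)
Applying IC y(0) = 3:
Particular solution: y = 3e^(e^x - 1)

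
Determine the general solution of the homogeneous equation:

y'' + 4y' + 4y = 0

Characteristic equation: r² + 4r + 4 = 0
Factored: (r + 2)² = 0
Repeated root: r = -2
General solution: y = (C₁ + C₂x)e^(-2x)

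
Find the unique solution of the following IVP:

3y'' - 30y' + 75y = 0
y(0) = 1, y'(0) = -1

General solution: y = (C₁ + C₂x)e^(5x)
Repeated root r = 5
Applying ICs: C₁ = 1, C₂ = -6
Particular solution: y = (1 - 6x)e^(5x)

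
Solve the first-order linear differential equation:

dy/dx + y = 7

Using integrating factor method:

General solution: y = 7 + Ce^(-x)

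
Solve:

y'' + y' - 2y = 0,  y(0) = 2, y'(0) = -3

General solution: y = C₁e^x + C₂e^(-2x)
Applying ICs: C₁ = 1/3, C₂ = 5/3
Particular solution: y = (1/3)e^x + (5/3)e^(-2x)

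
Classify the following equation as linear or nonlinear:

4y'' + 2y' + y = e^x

Linear (y and its derivatives appear to the first power only, no products of y terms)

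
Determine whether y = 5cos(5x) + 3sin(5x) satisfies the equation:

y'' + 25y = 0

Verification:
y'' = -125cos(5x) - 75sin(5x)
y'' + 25y = 0 ✓

Yes, it is a solution.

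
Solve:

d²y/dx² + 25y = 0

Characteristic equation: r² + 25 = 0
Roots: r = ±5i (complex conjugates)
General solution: y = C₁cos(5x) + C₂sin(5x)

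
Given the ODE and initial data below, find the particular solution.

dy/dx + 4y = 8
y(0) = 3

General solution: y = 2 + Ce^(-4x)
Applying y(0) = 3: C = 3 - 2 = 1
Particular solution: y = 2 + e^(-4x)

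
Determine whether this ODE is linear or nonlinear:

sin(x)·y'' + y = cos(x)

Linear (y and its derivatives appear to the first power only, no products of y terms)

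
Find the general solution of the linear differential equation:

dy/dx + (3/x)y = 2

Using integrating factor method:

General solution: y = (1/2)x + Cx^(-3)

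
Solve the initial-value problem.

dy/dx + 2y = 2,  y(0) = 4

General solution: y = 1 + Ce^(-2x)
Applying y(0) = 4: C = 4 - 1 = 3
Particular solution: y = 1 + 3e^(-2x)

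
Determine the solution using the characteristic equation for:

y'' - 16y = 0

Characteristic equation: r² - 16 = 0
Roots: r = 4, -4 (distinct real)
General solution: y = C₁e^(4x) + C₂e^(-4x)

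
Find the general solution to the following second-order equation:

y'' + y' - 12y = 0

Characteristic equation: r² + r - 12 = 0
Roots: r = 3, -4 (distinct real)
General solution: y = C₁e^(3x) + C₂e^(-4x)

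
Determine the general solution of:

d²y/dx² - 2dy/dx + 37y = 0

Characteristic equation: r² - 2r + 37 = 0
Roots: r = 1 ± 6i (complex conjugates)
General solution: y = e^x(C₁cos(6x) + C₂sin(6x))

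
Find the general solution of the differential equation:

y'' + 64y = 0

Characteristic equation: r² + 64 = 0
Roots: r = ±8i (complex conjugates)
General solution: y = C₁cos(8x) + C₂sin(8x)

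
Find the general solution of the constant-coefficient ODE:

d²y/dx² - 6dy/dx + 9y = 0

Characteristic equation: r² - 6r + 9 = 0
Factored: (r - 3)² = 0
Repeated root: r = 3
General solution: y = (C₁ + C₂x)e^(3x)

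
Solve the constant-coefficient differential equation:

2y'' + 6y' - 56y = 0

Characteristic equation: 2r² + 6r - 56 = 0
Divide by 2: r² + 3r - 28 = 0
Roots: r = 4, -7 (distinct real)
General solution: y = C₁e^(4x) + C₂e^(-7x)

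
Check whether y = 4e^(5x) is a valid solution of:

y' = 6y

Verification:
y = 4e^(5x)
y' = 20e^(5x)
But 6y = 24e^(5x)
y' ≠ 6y — the derivative does not match

No, it is not a solution.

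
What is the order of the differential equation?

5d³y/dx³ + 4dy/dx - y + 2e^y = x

The order is 3 (highest derivative is of order 3).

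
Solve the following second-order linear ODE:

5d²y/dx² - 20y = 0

Characteristic equation: 5r² - 20 = 0
Divide by 5: r² - 4 = 0
Roots: r = 2, -2 (distinct real)
General solution: y = C₁e^(2x) + C₂e^(-2x)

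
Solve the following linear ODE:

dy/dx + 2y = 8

Using integrating factor method:

General solution: y = 4 + Ce^(-2x)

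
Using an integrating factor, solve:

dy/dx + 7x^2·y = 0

Using integrating factor method:

General solution: y = Ce^(-7x^3/3)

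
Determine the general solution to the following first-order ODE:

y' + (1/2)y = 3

Using integrating factor method:

General solution: y = 6 + Ce^(-x/2)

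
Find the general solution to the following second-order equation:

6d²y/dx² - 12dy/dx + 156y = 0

Characteristic equation: 6r² - 12r + 156 = 0
Divide by 6: r² - 2r + 26 = 0
Roots: r = 1 ± 5i (complex conjugates)
General solution: y = e^x(C₁cos(5x) + C₂sin(5x))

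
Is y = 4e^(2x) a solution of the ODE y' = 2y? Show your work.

Verification:
y = 4e^(2x)
y' = 8e^(2x)
2y = 8e^(2x)
y' = 2y ✓

Yes, it is a solution.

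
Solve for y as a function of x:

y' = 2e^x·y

Separating variables and integrating:
ln|y| = 2e^x + C

General solution: y = Ce^(2e^x)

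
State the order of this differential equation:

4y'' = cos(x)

The order is 2 (highest derivative is of order 2).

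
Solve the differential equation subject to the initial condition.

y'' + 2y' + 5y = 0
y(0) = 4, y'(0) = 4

General solution: y = e^(-x)(C₁cos(2x) + C₂sin(2x))
Complex roots r = -1 ± 2i
Applying ICs: C₁ = 4, C₂ = 4
Particular solution: y = e^(-x)(4cos(2x) + 4sin(2x))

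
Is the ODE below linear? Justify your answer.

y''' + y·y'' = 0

No. Nonlinear (y·y'' term)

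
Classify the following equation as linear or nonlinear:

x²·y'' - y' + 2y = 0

Linear (y and its derivatives appear to the first power only, no products of y terms)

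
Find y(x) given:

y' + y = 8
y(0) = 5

General solution: y = 8 + Ce^(-x)
Applying y(0) = 5: C = 5 - 8 = -3
Particular solution: y = 8 - 3e^(-x)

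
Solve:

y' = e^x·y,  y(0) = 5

General solution: y = Ce^(e^x)
Applying IC y(0) = 5:
Particular solution: y = 5e^(e^x - 1)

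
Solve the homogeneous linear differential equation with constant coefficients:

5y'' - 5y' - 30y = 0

Characteristic equation: 5r² - 5r - 30 = 0
Divide by 5: r² - r - 6 = 0
Roots: r = 3, -2 (distinct real)
General solution: y = C₁e^(3x) + C₂e^(-2x)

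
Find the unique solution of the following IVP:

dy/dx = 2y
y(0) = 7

General solution: y = Ce^(2x)
Applying IC y(0) = 7:
Particular solution: y = 7e^(2x)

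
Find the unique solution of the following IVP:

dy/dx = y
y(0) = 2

General solution: y = Ce^x
Applying IC y(0) = 2:
Particular solution: y = 2e^x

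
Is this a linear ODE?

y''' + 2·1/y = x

No. Nonlinear (1/y term)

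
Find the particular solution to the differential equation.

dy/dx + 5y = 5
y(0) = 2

General solution: y = 1 + Ce^(-5x)
Applying y(0) = 2: C = 2 - 1 = 1
Particular solution: y = 1 + e^(-5x)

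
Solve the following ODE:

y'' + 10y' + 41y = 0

Characteristic equation: r² + 10r + 41 = 0
Roots: r = -5 ± 4i (complex conjugates)
General solution: y = e^(-5x)(C₁cos(4x) + C₂sin(4x))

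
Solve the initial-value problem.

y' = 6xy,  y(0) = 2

General solution: y = Ce^(3x²)
Applying IC y(0) = 2:
Particular solution: y = 2e^(3x²)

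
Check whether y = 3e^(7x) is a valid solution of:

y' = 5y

Verification:
y = 3e^(7x)
y' = 21e^(7x)
But 5y = 15e^(7x)
y' ≠ 5y — the derivative does not match

No, it is not a solution.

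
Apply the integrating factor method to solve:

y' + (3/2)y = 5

Using integrating factor method:

General solution: y = 10/3 + Ce^(-3x/2)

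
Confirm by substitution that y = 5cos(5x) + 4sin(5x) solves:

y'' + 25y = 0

Verification:
y'' = -125cos(5x) - 100sin(5x)
y'' + 25y = 0 ✓

Yes, it is a solution.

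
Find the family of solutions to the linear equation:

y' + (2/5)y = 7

Using integrating factor method:

General solution: y = 35/2 + Ce^(-2x/5)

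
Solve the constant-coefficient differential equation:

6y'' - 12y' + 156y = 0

Characteristic equation: 6r² - 12r + 156 = 0
Divide by 6: r² - 2r + 26 = 0
Roots: r = 1 ± 5i (complex conjugates)
General solution: y = e^x(C₁cos(5x) + C₂sin(5x))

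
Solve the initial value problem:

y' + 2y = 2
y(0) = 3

General solution: y = 1 + Ce^(-2x)
Applying y(0) = 3: C = 3 - 1 = 2
Particular solution: y = 1 + 2e^(-2x)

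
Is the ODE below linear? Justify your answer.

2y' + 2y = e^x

Yes. Linear (y and its derivatives appear to the first power only, no products of y terms)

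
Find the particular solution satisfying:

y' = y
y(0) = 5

General solution: y = Ce^x
Applying IC y(0) = 5:
Particular solution: y = 5e^x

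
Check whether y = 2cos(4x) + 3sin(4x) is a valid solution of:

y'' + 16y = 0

Verification:
y'' = -32cos(4x) - 48sin(4x)
y'' + 16y = 0 ✓

Yes, it is a solution.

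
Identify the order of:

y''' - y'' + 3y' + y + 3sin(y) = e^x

The order is 3 (highest derivative is of order 3).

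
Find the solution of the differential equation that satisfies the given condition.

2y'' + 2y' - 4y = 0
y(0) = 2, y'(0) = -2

General solution: y = C₁e^x + C₂e^(-2x)
Applying ICs: C₁ = 2/3, C₂ = 4/3
Particular solution: y = (2/3)e^x + (4/3)e^(-2x)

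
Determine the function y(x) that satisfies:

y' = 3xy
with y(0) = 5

General solution: y = Ce^(3x²/2)
Applying IC y(0) = 5:
Particular solution: y = 5e^(3x²/2)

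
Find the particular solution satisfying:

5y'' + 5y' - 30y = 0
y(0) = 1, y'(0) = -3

General solution: y = C₁e^(2x) + C₂e^(-3x)
Applying ICs: C₁ = 0, C₂ = 1
Particular solution: y = e^(-3x)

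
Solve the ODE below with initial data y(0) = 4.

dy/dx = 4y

General solution: y = Ce^(4x)
Applying IC y(0) = 4:
Particular solution: y = 4e^(4x)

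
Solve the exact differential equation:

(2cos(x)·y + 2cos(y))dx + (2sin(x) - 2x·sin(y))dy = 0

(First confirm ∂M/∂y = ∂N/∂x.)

Verify exactness: ∂M/∂y = ∂N/∂x ✓
Find F(x,y) such that ∂F/∂x = M, ∂F/∂y = N
Solution: 2sin(x)·y + 2x·cos(y) = C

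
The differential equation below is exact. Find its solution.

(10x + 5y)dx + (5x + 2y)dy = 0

Verify exactness: ∂M/∂y = ∂N/∂x ✓
Find F(x,y) such that ∂F/∂x = M, ∂F/∂y = N
Solution: 5x² + 5xy + y² = C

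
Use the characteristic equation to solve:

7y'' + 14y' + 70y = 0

Characteristic equation: 7r² + 14r + 70 = 0
Divide by 7: r² + 2r + 10 = 0
Roots: r = -1 ± 3i (complex conjugates)
General solution: y = e^(-x)(C₁cos(3x) + C₂sin(3x))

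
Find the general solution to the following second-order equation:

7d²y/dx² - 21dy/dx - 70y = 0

Characteristic equation: 7r² - 21r - 70 = 0
Divide by 7: r² - 3r - 10 = 0
Roots: r = 5, -2 (distinct real)
General solution: y = C₁e^(5x) + C₂e^(-2x)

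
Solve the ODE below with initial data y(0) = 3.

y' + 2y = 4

General solution: y = 2 + Ce^(-2x)
Applying y(0) = 3: C = 3 - 2 = 1
Particular solution: y = 2 + e^(-2x)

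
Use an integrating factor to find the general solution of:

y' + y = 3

Using integrating factor method:

General solution: y = 3 + Ce^(-x)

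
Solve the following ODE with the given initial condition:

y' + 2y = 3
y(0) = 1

General solution: y = 3/2 + Ce^(-2x)
Applying y(0) = 1: C = 1 - 3/2 = -1/2
Particular solution: y = 3/2 - (1/2)e^(-2x)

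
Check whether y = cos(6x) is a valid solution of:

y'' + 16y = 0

Verification:
y'' = -36cos(6x)
y'' + 16y ≠ 0 (frequency mismatch: got 36 instead of 16)

No, it is not a solution.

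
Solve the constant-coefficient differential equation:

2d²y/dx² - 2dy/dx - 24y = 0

Characteristic equation: 2r² - 2r - 24 = 0
Divide by 2: r² - r - 12 = 0
Roots: r = 4, -3 (distinct real)
General solution: y = C₁e^(4x) + C₂e^(-3x)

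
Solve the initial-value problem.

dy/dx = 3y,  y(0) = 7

General solution: y = Ce^(3x)
Applying IC y(0) = 7:
Particular solution: y = 7e^(3x)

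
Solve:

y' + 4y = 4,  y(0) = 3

General solution: y = 1 + Ce^(-4x)
Applying y(0) = 3: C = 3 - 1 = 2
Particular solution: y = 1 + 2e^(-4x)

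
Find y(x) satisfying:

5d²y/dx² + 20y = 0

Characteristic equation: 5r² + 20 = 0
Divide by 5: r² + 4 = 0
Roots: r = ±2i (complex conjugates)
General solution: y = C₁cos(2x) + C₂sin(2x)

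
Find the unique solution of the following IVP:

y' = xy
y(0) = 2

General solution: y = Ce^(x²/2)
Applying IC y(0) = 2:
Particular solution: y = 2e^(x²/2)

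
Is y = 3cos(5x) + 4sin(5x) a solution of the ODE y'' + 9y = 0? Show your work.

Verification:
y'' = -75cos(5x) - 100sin(5x)
y'' + 9y ≠ 0 (frequency mismatch: got 25 instead of 9)

No, it is not a solution.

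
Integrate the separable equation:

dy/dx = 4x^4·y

Separating variables and integrating:
ln|y| = 4x^5/5 + C

General solution: y = Ce^(4x^5/5)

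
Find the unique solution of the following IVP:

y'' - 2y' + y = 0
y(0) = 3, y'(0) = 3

General solution: y = (C₁ + C₂x)e^x
Repeated root r = 1
Applying ICs: C₁ = 3, C₂ = 0
Particular solution: y = 3e^x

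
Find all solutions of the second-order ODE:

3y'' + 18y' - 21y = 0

Characteristic equation: 3r² + 18r - 21 = 0
Divide by 3: r² + 6r - 7 = 0
Roots: r = 1, -7 (distinct real)
General solution: y = C₁e^x + C₂e^(-7x)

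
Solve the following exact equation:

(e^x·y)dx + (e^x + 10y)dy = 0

Verify exactness: ∂M/∂y = ∂N/∂x ✓
Find F(x,y) such that ∂F/∂x = M, ∂F/∂y = N
Solution: e^x·y + 5y² = C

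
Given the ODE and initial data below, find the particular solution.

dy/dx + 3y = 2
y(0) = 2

General solution: y = 2/3 + Ce^(-3x)
Applying y(0) = 2: C = 2 - 2/3 = 4/3
Particular solution: y = 2/3 + (4/3)e^(-3x)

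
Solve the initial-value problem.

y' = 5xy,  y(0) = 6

General solution: y = Ce^(5x²/2)
Applying IC y(0) = 6:
Particular solution: y = 6e^(5x²/2)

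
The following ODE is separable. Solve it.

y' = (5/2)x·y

Separating variables and integrating:
ln|y| = 5x^2/4 + C

General solution: y = Ce^(5x^2/4)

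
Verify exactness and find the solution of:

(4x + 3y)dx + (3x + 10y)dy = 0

Verify exactness: ∂M/∂y = ∂N/∂x ✓
Find F(x,y) such that ∂F/∂x = M, ∂F/∂y = N
Solution: 2x² + 3xy + 5y² = C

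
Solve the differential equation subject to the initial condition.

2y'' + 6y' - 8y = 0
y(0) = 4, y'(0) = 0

General solution: y = C₁e^x + C₂e^(-4x)
Applying ICs: C₁ = 16/5, C₂ = 4/5
Particular solution: y = (16/5)e^x + (4/5)e^(-4x)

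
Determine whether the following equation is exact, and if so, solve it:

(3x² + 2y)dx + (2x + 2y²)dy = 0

Verify exactness: ∂M/∂y = ∂N/∂x ✓
Find F(x,y) such that ∂F/∂x = M, ∂F/∂y = N
Solution: x³ + 2xy + 2y³/3 = C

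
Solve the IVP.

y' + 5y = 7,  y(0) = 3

General solution: y = 7/5 + Ce^(-5x)
Applying y(0) = 3: C = 3 - 7/5 = 8/5
Particular solution: y = 7/5 + (8/5)e^(-5x)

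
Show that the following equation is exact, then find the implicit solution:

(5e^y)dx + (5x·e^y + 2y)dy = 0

Verify exactness: ∂M/∂y = ∂N/∂x ✓
Find F(x,y) such that ∂F/∂x = M, ∂F/∂y = N
Solution: 5x·e^y + y² = C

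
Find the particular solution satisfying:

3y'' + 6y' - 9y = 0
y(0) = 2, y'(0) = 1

General solution: y = C₁e^x + C₂e^(-3x)
Applying ICs: C₁ = 7/4, C₂ = 1/4
Particular solution: y = (7/4)e^x + (1/4)e^(-3x)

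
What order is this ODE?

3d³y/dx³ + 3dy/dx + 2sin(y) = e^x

The order is 3 (highest derivative is of order 3).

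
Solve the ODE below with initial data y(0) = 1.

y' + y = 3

General solution: y = 3 + Ce^(-x)
Applying y(0) = 1: C = 1 - 3 = -2
Particular solution: y = 3 - 2e^(-x)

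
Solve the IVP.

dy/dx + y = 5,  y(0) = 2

General solution: y = 5 + Ce^(-x)
Applying y(0) = 2: C = 2 - 5 = -3
Particular solution: y = 5 - 3e^(-x)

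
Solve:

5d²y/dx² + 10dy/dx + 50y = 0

Characteristic equation: 5r² + 10r + 50 = 0
Divide by 5: r² + 2r + 10 = 0
Roots: r = -1 ± 3i (complex conjugates)
General solution: y = e^(-x)(C₁cos(3x) + C₂sin(3x))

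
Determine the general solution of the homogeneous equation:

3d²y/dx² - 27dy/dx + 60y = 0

Characteristic equation: 3r² - 27r + 60 = 0
Divide by 3: r² - 9r + 20 = 0
Roots: r = 5, 4 (distinct real)
General solution: y = C₁e^(5x) + C₂e^(4x)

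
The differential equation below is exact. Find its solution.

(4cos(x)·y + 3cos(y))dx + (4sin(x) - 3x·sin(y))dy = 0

Verify exactness: ∂M/∂y = ∂N/∂x ✓
Find F(x,y) such that ∂F/∂x = M, ∂F/∂y = N
Solution: 4sin(x)·y + 3x·cos(y) = C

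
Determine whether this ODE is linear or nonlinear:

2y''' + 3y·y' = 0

Nonlinear (product y·y')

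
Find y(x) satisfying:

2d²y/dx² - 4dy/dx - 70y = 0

Characteristic equation: 2r² - 4r - 70 = 0
Divide by 2: r² - 2r - 35 = 0
Roots: r = 7, -5 (distinct real)
General solution: y = C₁e^(7x) + C₂e^(-5x)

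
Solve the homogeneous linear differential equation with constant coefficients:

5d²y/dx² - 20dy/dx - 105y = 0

Characteristic equation: 5r² - 20r - 105 = 0
Divide by 5: r² - 4r - 21 = 0
Roots: r = 7, -3 (distinct real)
General solution: y = C₁e^(7x) + C₂e^(-3x)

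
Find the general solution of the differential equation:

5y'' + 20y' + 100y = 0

Characteristic equation: 5r² + 20r + 100 = 0
Divide by 5: r² + 4r + 20 = 0
Roots: r = -2 ± 4i (complex conjugates)
General solution: y = e^(-2x)(C₁cos(4x) + C₂sin(4x))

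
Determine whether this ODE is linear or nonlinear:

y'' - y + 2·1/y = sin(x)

Nonlinear (1/y term)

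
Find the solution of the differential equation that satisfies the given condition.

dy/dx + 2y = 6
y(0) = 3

General solution: y = 3 + Ce^(-2x)
Applying y(0) = 3: C = 3 - 3 = 0
Particular solution: y = 3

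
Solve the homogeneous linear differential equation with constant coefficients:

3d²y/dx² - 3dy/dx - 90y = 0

Characteristic equation: 3r² - 3r - 90 = 0
Divide by 3: r² - r - 30 = 0
Roots: r = 6, -5 (distinct real)
General solution: y = C₁e^(6x) + C₂e^(-5x)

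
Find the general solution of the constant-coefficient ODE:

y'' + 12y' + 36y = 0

Characteristic equation: r² + 12r + 36 = 0
Factored: (r + 6)² = 0
Repeated root: r = -6
General solution: y = (C₁ + C₂x)e^(-6x)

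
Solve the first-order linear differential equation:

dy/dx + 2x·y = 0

Using integrating factor method:

General solution: y = Ce^(-x^2)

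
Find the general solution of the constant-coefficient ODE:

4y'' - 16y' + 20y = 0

Characteristic equation: 4r² - 16r + 20 = 0
Divide by 4: r² - 4r + 5 = 0
Roots: r = 2 ± i (complex conjugates)
General solution: y = e^(2x)(C₁cos(x) + C₂sin(x))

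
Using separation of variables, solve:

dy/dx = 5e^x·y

Separating variables and integrating:
ln|y| = 5e^x + C

General solution: y = Ce^(5e^x)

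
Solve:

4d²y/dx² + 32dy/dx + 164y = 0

Characteristic equation: 4r² + 32r + 164 = 0
Divide by 4: r² + 8r + 41 = 0
Roots: r = -4 ± 5i (complex conjugates)
General solution: y = e^(-4x)(C₁cos(5x) + C₂sin(5x))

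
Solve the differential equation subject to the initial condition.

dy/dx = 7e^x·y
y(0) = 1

General solution: y = Ce^(7e^x)
Applying IC y(0) = 1:
Particular solution: y = e^(7(e^x - 1))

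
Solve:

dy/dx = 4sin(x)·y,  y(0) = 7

General solution: y = Ce^(-4cos(x))
Applying IC y(0) = 7:
Particular solution: y = 7e^(4(1-cos(x)))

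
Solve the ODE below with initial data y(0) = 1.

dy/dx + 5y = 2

General solution: y = 2/5 + Ce^(-5x)
Applying y(0) = 1: C = 1 - 2/5 = 3/5
Particular solution: y = 2/5 + (3/5)e^(-5x)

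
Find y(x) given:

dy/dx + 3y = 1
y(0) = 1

General solution: y = 1/3 + Ce^(-3x)
Applying y(0) = 1: C = 1 - 1/3 = 2/3
Particular solution: y = 1/3 + (2/3)e^(-3x)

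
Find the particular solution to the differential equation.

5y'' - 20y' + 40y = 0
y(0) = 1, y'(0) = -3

General solution: y = e^(2x)(C₁cos(2x) + C₂sin(2x))
Complex roots r = 2 ± 2i
Applying ICs: C₁ = 1, C₂ = -5/2
Particular solution: y = e^(2x)(cos(2x) - (5/2)sin(2x))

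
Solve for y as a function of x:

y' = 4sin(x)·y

Separating variables and integrating:
ln|y| = -4cos(x) + C

General solution: y = Ce^(-4cos(x))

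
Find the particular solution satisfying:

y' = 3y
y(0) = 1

General solution: y = Ce^(3x)
Applying IC y(0) = 1:
Particular solution: y = e^(3x)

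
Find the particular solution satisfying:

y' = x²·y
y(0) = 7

General solution: y = Ce^(x³/3)
Applying IC y(0) = 7:
Particular solution: y = 7e^(x³/3)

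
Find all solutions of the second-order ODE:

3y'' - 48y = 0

Characteristic equation: 3r² - 48 = 0
Divide by 3: r² - 16 = 0
Roots: r = 4, -4 (distinct real)
General solution: y = C₁e^(4x) + C₂e^(-4x)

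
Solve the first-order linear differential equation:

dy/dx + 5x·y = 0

Using integrating factor method:

General solution: y = Ce^(-5x^2/2)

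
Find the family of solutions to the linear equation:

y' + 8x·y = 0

Using integrating factor method:

General solution: y = Ce^(-4x^2)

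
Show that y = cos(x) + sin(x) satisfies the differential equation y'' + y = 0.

Verification:
y'' = -cos(x) - sin(x)
y'' + y = 0 ✓

Yes, it is a solution.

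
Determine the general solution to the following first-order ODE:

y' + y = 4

Using integrating factor method:

General solution: y = 4 + Ce^(-x)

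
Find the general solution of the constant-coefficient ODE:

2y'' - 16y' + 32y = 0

Characteristic equation: 2r² - 16r + 32 = 0
Divide by 2: r² - 8r + 16 = 0
Factored: (r - 4)² = 0
Repeated root: r = 4
General solution: y = (C₁ + C₂x)e^(4x)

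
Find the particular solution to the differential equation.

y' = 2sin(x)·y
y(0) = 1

General solution: y = Ce^(-2cos(x))
Applying IC y(0) = 1:
Particular solution: y = e^(2(1-cos(x)))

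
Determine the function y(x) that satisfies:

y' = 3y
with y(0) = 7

General solution: y = Ce^(3x)
Applying IC y(0) = 7:
Particular solution: y = 7e^(3x)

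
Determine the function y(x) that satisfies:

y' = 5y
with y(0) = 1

General solution: y = Ce^(5x)
Applying IC y(0) = 1:
Particular solution: y = e^(5x)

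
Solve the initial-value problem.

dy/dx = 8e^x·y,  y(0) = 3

General solution: y = Ce^(8e^x)
Applying IC y(0) = 3:
Particular solution: y = 3e^(8(e^x - 1))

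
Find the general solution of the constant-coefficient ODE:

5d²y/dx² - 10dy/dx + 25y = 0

Characteristic equation: 5r² - 10r + 25 = 0
Divide by 5: r² - 2r + 5 = 0
Roots: r = 1 ± 2i (complex conjugates)
General solution: y = e^x(C₁cos(2x) + C₂sin(2x))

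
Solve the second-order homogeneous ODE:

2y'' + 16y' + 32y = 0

Characteristic equation: 2r² + 16r + 32 = 0
Divide by 2: r² + 8r + 16 = 0
Factored: (r + 4)² = 0
Repeated root: r = -4
General solution: y = (C₁ + C₂x)e^(-4x)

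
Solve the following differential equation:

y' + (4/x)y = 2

Using integrating factor method:

General solution: y = (2/5)x + Cx^(-4)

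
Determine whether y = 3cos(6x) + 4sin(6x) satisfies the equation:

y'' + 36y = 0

Verification:
y'' = -108cos(6x) - 144sin(6x)
y'' + 36y = 0 ✓

Yes, it is a solution.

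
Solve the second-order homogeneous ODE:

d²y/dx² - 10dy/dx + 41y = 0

Characteristic equation: r² - 10r + 41 = 0
Roots: r = 5 ± 4i (complex conjugates)
General solution: y = e^(5x)(C₁cos(4x) + C₂sin(4x))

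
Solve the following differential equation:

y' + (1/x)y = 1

Using integrating factor method:

General solution: y = (1/2)x + C/x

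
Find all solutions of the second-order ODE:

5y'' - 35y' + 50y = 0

Characteristic equation: 5r² - 35r + 50 = 0
Divide by 5: r² - 7r + 10 = 0
Roots: r = 5, 2 (distinct real)
General solution: y = C₁e^(5x) + C₂e^(2x)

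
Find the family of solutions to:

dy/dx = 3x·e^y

Separating variables and integrating:
-e^(-y) = 3x²/2 + C

General solution: y = -ln(C - 3x²/2)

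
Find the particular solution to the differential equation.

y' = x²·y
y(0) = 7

General solution: y = Ce^(x³/3)
Applying IC y(0) = 7:
Particular solution: y = 7e^(x³/3)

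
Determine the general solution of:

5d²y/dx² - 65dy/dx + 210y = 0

Characteristic equation: 5r² - 65r + 210 = 0
Divide by 5: r² - 13r + 42 = 0
Roots: r = 6, 7 (distinct real)
General solution: y = C₁e^(6x) + C₂e^(7x)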